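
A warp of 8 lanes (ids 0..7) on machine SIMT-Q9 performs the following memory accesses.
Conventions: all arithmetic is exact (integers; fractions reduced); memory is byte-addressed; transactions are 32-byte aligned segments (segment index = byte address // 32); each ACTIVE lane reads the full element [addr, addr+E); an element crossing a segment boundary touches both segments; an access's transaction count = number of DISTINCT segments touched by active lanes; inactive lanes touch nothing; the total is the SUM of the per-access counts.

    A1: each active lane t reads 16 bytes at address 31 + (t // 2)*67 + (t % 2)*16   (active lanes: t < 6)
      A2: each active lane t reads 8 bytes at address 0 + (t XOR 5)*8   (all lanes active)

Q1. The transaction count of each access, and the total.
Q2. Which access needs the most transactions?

A1: 6 transactions
A2: 2 transactions

Answer: 6,2; total 8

Answer: A1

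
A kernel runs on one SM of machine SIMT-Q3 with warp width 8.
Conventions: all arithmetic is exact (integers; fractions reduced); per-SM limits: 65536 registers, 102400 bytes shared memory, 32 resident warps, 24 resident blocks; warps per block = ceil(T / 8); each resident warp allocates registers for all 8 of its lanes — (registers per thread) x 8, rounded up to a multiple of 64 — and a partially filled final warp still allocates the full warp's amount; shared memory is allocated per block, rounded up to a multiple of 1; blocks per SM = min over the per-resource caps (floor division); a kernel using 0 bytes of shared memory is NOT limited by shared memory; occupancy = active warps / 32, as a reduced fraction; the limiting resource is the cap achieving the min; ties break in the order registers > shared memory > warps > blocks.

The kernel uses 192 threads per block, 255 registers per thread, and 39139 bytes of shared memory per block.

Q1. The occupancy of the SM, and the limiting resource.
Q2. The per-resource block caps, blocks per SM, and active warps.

Answer: occupancy 3/4, limited by registers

registers: 1 block
shared memory: 2 blocks
warps: 1 block
blocks: 24 blocks

Answer: 1 block, 24 active warps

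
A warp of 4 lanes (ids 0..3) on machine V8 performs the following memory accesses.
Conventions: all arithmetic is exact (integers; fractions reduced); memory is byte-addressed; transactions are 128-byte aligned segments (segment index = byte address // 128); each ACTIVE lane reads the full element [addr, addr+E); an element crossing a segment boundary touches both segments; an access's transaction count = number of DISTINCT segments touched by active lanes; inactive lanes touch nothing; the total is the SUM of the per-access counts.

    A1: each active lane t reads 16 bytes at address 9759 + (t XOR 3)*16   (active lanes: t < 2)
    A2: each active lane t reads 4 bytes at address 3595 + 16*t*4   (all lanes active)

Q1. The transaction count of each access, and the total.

A1: 1 transaction
A2: 2 transactions

Answer: 1,2; total 3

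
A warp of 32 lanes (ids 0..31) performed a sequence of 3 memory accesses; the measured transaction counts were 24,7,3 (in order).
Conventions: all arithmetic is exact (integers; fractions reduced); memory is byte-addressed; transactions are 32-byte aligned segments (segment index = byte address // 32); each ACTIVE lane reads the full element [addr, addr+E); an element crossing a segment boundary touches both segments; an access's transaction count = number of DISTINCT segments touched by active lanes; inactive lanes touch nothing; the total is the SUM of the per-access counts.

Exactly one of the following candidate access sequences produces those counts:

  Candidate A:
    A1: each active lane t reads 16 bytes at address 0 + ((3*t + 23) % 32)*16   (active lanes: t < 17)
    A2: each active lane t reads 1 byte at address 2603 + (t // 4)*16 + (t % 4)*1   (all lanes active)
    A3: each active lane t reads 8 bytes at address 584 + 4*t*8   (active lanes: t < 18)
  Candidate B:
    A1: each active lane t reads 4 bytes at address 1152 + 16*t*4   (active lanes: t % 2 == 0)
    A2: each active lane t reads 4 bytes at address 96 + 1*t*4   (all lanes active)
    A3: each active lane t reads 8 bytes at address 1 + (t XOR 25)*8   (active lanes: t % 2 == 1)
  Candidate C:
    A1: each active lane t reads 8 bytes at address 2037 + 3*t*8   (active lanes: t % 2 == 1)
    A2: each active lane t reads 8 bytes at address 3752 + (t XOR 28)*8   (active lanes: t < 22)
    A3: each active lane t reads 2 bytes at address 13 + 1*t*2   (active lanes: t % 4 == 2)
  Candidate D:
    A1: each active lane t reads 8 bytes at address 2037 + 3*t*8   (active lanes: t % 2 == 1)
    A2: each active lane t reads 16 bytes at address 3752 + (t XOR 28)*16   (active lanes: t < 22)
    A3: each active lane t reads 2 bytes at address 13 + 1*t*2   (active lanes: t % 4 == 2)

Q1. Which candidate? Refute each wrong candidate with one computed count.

A: A1 gives 14 transactions, not 24
B: A1 gives 16 transactions, not 24
D: A2 gives 13 transactions, not 7
C: all counts match (24,7,3)

Answer: C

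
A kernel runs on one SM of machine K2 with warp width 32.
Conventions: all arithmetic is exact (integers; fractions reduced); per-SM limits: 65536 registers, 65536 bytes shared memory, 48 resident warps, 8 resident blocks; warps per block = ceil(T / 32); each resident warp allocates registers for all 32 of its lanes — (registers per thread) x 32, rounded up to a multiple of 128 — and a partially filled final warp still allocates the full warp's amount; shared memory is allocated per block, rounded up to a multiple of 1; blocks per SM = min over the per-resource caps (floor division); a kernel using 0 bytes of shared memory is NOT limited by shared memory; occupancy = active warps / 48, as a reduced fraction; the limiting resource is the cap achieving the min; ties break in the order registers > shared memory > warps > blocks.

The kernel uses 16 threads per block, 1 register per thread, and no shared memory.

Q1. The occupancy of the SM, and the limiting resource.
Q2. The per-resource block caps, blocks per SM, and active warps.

Answer: occupancy 1/6, limited by blocks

registers: 512 blocks
shared memory: no limit (kernel uses none)
warps: 48 blocks
blocks: 8 blocks

Answer: 8 blocks, 8 active warps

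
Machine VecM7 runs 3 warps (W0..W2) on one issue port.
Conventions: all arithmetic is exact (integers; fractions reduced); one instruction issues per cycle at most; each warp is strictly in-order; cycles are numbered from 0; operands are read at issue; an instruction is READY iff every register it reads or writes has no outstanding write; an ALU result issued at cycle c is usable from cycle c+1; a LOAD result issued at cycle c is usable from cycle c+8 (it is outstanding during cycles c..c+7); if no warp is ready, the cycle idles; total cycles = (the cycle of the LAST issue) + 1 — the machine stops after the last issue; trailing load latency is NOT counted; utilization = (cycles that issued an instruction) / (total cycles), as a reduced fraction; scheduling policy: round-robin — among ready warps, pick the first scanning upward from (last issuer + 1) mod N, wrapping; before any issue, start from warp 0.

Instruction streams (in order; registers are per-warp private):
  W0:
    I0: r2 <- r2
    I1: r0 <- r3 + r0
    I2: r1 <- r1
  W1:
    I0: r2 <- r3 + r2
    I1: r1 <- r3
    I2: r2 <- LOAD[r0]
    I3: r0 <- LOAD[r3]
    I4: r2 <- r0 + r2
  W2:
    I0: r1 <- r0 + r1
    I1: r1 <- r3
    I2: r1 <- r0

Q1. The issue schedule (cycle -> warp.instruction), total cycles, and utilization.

cycle 0: W0.I0
cycle 1: W1.I0
cycle 2: W2.I0
cycle 3: W0.I1
cycle 4: W1.I1
cycle 5: W2.I1
cycle 6: W0.I2
cycle 7: W1.I2
cycle 8: W2.I2
cycle 9: W1.I3
cycle 10: idle
cycle 11: idle
cycle 12: idle
cycle 13: idle
cycle 14: idle
cycle 15: idle
cycle 16: idle
cycle 17: W1.I4

Answer: 18 cycles, utilization 11/18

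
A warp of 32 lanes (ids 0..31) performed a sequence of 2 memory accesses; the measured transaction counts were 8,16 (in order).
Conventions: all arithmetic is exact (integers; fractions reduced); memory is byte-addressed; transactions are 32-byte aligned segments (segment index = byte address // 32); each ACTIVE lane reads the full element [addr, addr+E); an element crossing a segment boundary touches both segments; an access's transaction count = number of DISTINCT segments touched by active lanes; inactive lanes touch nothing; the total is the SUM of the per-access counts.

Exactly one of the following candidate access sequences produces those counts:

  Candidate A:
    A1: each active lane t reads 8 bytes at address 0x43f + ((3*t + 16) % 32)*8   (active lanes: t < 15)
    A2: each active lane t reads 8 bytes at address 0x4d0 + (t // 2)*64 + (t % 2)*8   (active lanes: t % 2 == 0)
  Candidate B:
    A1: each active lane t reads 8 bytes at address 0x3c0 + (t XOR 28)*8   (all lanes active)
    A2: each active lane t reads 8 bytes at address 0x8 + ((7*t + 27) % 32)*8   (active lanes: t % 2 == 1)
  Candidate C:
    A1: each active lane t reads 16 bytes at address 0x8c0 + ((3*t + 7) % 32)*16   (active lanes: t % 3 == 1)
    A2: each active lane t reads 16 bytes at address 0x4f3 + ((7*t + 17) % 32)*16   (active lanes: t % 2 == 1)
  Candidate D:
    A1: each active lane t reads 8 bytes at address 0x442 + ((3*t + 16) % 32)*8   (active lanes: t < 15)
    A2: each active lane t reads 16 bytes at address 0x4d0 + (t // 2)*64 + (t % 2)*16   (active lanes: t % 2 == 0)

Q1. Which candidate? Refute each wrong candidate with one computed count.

B: A2 gives 8 transactions, not 16
C: A1 gives 9 transactions, not 8
D: A1 gives 9 transactions, not 8
A: all counts match (8,16)

Answer: A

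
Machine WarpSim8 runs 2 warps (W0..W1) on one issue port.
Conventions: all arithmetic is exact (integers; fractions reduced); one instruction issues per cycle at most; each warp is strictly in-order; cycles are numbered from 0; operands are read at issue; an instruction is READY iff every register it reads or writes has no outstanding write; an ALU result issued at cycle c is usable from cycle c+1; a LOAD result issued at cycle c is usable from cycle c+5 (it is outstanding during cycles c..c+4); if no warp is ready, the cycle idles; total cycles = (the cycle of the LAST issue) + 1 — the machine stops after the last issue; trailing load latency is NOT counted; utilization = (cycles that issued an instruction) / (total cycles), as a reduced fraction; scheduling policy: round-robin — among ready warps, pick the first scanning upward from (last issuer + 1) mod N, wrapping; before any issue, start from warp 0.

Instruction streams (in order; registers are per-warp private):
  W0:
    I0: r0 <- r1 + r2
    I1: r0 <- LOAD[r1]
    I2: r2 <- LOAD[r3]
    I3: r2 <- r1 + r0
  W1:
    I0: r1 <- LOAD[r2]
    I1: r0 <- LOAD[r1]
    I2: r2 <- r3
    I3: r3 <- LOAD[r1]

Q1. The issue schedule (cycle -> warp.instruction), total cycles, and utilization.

cycle 0: W0.I0
cycle 1: W1.I0
cycle 2: W0.I1
cycle 3: W0.I2
cycle 4: idle
cycle 5: idle
cycle 6: W1.I1
cycle 7: W1.I2
cycle 8: W0.I3
cycle 9: W1.I3

Answer: 10 cycles, utilization 4/5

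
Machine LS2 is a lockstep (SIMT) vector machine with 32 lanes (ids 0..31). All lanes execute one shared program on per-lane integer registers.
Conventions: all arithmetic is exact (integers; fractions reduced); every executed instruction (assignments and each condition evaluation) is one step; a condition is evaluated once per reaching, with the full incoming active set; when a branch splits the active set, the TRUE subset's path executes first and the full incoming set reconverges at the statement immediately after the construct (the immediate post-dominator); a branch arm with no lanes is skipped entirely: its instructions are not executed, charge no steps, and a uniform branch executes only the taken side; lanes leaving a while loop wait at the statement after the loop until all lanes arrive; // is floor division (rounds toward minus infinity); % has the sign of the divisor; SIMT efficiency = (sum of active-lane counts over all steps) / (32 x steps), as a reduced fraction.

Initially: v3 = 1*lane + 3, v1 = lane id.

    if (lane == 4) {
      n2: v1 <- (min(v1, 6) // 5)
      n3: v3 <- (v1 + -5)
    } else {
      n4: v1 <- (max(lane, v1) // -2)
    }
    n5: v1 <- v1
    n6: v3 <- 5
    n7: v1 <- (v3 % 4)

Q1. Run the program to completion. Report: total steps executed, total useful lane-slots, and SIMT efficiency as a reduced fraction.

Answer: 7 steps, 161 useful, 23/32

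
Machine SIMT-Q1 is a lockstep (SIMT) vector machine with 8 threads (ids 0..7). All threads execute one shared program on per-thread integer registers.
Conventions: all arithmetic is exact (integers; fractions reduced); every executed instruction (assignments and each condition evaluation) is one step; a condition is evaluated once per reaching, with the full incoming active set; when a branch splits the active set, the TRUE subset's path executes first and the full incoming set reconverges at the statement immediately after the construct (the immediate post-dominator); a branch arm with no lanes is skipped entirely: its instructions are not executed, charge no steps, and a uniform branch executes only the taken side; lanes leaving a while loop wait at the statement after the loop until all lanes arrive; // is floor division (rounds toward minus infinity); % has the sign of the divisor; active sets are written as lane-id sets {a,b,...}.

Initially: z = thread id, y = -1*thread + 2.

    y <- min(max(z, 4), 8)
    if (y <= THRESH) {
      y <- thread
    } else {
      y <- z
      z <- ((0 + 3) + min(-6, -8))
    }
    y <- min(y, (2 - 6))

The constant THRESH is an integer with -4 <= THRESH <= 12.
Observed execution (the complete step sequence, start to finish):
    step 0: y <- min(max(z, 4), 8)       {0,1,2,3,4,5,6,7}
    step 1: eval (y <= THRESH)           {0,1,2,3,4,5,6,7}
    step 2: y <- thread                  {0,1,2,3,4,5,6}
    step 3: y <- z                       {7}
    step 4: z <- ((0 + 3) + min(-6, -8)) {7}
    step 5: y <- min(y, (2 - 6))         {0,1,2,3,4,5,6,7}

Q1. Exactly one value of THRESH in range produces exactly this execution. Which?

Answer: THRESH = 6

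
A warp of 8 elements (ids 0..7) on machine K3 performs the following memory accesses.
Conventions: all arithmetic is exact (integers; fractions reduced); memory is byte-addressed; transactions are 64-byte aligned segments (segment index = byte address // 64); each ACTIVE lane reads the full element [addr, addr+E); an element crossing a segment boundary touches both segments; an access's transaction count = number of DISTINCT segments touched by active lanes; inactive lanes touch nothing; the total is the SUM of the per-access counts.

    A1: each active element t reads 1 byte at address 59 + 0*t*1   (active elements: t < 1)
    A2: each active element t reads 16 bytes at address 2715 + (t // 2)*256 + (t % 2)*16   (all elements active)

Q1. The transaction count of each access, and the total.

A1: 1 transaction
A2: 4 transactions

Answer: 1,4; total 5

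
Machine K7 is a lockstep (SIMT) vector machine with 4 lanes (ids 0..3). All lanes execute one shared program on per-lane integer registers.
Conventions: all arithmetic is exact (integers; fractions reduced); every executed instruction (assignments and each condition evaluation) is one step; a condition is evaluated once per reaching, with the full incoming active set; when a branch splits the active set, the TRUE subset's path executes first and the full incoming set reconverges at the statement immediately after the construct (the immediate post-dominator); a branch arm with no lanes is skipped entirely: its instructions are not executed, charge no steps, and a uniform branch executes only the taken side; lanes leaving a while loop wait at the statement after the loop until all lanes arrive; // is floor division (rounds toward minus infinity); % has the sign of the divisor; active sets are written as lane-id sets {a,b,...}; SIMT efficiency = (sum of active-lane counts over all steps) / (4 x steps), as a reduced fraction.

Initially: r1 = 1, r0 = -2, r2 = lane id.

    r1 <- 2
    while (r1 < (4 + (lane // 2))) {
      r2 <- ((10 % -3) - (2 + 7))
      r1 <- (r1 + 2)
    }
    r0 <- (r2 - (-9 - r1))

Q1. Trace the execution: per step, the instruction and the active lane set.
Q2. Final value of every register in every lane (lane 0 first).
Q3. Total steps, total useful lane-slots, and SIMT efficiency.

step 0: r1 <- 2                      {0,1,2,3}
step 1: eval (r1 < (4 + (lane // 2))) {0,1,2,3}
step 2: r2 <- ((10 % -3) - (2 + 7))  {0,1,2,3}
step 3: r1 <- (r1 + 2)               {0,1,2,3}
step 4: eval (r1 < (4 + (lane // 2))) {0,1,2,3}
step 5: r2 <- ((10 % -3) - (2 + 7))  {2,3}
step 6: r1 <- (r1 + 2)               {2,3}
step 7: eval (r1 < (4 + (lane // 2))) {2,3}
step 8: r0 <- (r2 - (-9 - r1))       {0,1,2,3}

Answer: 9 steps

r1: 4,4,6,6
r0: 2,2,4,4
r2: -11,-11,-11,-11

steps = 9; useful = 30; efficiency = 30/36 = 5/6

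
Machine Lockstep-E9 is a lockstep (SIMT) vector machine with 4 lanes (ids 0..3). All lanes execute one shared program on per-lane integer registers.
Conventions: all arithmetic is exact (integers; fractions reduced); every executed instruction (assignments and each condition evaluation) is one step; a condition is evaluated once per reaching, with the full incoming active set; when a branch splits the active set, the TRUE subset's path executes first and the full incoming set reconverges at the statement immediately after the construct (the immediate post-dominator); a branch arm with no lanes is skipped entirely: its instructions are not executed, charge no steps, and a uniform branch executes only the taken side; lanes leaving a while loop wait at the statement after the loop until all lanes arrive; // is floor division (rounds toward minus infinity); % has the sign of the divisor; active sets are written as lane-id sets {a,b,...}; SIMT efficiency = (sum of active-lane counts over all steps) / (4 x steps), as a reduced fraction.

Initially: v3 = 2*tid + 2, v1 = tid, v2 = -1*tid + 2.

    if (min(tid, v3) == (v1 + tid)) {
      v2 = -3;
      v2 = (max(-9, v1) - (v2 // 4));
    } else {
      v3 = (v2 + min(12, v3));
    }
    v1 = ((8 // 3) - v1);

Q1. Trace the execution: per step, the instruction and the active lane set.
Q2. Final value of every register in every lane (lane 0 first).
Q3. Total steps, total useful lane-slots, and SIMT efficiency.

step 0: eval (min(tid, v3) == (v1 + tid)) {0,1,2,3}
step 1: v2 <- -3                     {0}
step 2: v2 <- (max(-9, v1) - (v2 // 4)) {0}
step 3: v3 <- (v2 + min(12, v3))     {1,2,3}
step 4: v1 <- ((8 // 3) - v1)        {0,1,2,3}

Answer: 5 steps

v3: 2,5,6,7
v1: 2,1,0,-1
v2: 1,1,0,-1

steps = 5; useful = 13; efficiency = 13/20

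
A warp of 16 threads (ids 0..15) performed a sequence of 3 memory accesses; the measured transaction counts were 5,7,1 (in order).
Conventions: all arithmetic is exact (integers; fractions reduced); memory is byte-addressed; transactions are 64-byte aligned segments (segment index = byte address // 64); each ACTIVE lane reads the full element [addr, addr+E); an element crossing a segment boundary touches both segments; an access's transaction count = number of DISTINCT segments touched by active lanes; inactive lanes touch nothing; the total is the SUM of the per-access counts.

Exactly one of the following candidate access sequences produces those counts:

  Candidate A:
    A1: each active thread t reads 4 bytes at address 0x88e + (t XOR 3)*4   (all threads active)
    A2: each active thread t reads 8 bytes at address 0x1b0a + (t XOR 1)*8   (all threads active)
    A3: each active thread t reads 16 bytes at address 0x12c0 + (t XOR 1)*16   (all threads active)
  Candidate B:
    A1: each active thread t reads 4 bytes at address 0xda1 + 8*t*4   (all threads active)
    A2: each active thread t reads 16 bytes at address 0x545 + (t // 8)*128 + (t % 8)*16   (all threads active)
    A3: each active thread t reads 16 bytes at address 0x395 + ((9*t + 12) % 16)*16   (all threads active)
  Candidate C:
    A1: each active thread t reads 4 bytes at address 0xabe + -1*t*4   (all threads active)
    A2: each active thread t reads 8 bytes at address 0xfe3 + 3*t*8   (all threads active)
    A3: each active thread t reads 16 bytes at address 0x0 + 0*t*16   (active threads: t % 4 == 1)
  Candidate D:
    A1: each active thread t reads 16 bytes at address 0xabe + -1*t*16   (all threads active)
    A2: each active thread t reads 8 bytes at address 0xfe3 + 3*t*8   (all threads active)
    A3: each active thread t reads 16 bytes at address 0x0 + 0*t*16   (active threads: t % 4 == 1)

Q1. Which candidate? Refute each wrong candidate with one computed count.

A: A1 gives 2 transactions, not 5
B: A1 gives 9 transactions, not 5
C: A1 gives 2 transactions, not 5
D: all counts match (5,7,1)

Answer: D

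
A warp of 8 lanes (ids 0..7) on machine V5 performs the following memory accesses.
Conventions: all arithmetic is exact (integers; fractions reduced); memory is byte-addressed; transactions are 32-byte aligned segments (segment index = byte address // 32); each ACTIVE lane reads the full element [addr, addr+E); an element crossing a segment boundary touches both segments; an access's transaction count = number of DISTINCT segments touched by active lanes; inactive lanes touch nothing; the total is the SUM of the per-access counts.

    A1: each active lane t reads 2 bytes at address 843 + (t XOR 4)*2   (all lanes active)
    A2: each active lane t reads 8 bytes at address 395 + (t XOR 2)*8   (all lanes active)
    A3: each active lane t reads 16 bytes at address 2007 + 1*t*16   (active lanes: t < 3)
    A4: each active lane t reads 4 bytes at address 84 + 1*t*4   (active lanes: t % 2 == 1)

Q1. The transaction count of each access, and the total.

A1: 1 transaction
A2: 3 transactions
A3: 3 transactions
A4: 2 transactions

Answer: 1,3,3,2; total 9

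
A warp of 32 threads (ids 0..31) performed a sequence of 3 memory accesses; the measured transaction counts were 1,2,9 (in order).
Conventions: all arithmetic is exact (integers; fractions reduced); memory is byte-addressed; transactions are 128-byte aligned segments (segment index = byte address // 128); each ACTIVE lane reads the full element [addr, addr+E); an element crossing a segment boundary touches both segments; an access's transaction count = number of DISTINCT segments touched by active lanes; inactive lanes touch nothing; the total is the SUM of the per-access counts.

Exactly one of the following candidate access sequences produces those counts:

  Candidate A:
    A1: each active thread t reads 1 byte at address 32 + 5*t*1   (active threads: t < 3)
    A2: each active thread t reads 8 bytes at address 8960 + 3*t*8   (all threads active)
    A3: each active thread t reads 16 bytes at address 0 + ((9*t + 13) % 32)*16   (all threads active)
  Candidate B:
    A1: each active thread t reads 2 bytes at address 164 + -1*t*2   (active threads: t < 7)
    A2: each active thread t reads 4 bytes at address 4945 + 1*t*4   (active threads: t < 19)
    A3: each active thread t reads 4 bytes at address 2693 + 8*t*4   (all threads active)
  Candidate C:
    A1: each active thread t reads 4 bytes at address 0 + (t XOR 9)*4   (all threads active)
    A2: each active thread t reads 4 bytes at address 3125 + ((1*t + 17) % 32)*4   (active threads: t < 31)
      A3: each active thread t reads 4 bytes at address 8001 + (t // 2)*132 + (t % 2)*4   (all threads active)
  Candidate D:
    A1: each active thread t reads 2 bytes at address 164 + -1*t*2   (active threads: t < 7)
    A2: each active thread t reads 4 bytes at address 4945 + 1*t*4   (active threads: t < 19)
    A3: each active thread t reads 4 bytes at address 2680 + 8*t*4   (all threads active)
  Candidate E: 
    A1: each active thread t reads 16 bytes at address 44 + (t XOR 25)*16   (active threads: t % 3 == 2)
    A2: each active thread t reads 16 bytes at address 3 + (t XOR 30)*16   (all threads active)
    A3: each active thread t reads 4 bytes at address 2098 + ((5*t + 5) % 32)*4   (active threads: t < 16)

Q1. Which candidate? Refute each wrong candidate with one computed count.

A: A2 gives 6 transactions, not 2
B: A3 gives 8 transactions, not 9
C: A3 gives 17 transactions, not 9
E: A1 gives 4 transactions, not 1
D: all counts match (1,2,9)

Answer: D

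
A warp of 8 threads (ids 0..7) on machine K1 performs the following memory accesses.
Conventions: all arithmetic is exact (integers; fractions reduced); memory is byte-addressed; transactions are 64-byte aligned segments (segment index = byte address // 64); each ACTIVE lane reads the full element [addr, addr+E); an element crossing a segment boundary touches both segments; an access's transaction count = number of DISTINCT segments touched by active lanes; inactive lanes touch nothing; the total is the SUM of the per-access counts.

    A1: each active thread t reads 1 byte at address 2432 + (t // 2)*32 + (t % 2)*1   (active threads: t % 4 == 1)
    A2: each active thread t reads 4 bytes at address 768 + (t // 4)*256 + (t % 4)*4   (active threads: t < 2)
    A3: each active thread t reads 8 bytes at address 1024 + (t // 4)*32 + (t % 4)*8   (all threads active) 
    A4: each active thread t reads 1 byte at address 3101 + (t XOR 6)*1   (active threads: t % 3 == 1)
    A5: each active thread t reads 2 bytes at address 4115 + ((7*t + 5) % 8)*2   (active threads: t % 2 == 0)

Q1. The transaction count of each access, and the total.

A1: 2 transactions
A2: 1 transaction
A3: 1 transaction
A4: 1 transaction
A5: 1 transaction

Answer: 2,1,1,1,1; total 6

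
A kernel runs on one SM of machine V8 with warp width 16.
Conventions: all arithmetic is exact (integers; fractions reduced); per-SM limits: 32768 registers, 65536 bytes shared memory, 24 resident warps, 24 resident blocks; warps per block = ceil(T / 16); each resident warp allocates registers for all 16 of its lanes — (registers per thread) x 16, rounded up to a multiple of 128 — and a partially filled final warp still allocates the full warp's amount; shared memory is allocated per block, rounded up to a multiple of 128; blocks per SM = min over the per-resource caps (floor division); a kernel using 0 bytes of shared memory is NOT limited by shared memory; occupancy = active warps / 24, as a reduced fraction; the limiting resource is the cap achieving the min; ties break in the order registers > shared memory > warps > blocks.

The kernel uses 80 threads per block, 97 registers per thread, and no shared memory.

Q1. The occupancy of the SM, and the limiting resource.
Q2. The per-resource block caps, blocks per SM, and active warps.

Answer: occupancy 5/8, limited by registers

registers: 3 blocks
shared memory: no limit (kernel uses none)
warps: 4 blocks
blocks: 24 blocks

Answer: 3 blocks, 15 active warps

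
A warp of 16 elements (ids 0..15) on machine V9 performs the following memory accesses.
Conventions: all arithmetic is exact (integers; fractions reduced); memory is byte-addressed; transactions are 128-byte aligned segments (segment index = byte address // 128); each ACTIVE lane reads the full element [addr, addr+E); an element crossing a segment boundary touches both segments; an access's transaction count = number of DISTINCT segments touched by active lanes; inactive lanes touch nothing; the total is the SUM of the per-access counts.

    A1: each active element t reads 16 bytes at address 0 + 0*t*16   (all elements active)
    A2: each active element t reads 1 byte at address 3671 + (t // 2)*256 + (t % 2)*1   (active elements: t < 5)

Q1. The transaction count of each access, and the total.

A1: 1 transaction
A2: 3 transactions

Answer: 1,3; total 4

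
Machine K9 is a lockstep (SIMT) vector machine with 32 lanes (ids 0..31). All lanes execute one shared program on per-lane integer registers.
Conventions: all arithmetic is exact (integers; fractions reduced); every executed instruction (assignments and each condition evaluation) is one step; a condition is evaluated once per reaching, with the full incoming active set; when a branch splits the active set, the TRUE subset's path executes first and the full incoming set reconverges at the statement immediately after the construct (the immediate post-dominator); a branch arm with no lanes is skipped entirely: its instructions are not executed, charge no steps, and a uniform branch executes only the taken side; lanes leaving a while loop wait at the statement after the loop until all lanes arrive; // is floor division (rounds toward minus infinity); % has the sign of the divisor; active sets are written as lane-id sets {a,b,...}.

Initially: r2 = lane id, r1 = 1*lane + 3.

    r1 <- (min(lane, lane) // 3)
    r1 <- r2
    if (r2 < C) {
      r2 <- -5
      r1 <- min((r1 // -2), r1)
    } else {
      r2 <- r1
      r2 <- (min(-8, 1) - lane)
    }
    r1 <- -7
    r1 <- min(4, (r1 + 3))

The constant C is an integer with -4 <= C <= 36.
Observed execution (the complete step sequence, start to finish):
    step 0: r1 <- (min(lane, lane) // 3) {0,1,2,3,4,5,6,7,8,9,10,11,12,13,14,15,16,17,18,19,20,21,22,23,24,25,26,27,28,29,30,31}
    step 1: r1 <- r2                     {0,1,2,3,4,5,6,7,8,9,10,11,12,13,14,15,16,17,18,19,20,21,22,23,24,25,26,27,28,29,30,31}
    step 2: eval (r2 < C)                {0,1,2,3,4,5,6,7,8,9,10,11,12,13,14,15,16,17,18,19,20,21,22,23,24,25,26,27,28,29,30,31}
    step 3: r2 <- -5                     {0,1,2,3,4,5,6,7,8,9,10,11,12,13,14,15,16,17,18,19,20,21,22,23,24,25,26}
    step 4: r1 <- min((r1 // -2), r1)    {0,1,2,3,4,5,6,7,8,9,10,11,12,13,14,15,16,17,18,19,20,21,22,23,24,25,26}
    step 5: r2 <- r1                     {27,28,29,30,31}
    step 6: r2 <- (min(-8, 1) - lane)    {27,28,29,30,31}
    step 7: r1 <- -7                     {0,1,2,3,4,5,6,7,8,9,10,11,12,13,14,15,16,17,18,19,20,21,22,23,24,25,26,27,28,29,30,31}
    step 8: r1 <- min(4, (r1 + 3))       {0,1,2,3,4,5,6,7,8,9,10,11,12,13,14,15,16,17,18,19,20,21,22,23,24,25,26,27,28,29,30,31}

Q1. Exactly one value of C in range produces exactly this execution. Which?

Answer: C = 27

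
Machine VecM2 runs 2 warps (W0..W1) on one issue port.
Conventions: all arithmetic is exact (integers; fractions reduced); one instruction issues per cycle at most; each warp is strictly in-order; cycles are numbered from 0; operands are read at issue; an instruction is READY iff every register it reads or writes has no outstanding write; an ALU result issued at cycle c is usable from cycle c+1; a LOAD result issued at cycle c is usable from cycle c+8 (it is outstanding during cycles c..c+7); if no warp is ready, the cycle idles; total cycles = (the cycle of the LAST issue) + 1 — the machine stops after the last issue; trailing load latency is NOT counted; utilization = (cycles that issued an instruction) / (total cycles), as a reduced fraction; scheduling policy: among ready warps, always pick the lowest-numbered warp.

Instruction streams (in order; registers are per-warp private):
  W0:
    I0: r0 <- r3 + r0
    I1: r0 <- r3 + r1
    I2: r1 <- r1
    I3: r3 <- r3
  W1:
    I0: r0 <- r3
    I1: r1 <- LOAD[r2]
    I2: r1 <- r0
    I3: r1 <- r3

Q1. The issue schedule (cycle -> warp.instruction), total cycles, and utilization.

cycle 0: W0.I0
cycle 1: W0.I1
cycle 2: W0.I2
cycle 3: W0.I3
cycle 4: W1.I0
cycle 5: W1.I1
cycle 6: idle
cycle 7: idle
cycle 8: idle
cycle 9: idle
cycle 10: idle
cycle 11: idle
cycle 12: idle
cycle 13: W1.I2
cycle 14: W1.I3

Answer: 15 cycles, utilization 8/15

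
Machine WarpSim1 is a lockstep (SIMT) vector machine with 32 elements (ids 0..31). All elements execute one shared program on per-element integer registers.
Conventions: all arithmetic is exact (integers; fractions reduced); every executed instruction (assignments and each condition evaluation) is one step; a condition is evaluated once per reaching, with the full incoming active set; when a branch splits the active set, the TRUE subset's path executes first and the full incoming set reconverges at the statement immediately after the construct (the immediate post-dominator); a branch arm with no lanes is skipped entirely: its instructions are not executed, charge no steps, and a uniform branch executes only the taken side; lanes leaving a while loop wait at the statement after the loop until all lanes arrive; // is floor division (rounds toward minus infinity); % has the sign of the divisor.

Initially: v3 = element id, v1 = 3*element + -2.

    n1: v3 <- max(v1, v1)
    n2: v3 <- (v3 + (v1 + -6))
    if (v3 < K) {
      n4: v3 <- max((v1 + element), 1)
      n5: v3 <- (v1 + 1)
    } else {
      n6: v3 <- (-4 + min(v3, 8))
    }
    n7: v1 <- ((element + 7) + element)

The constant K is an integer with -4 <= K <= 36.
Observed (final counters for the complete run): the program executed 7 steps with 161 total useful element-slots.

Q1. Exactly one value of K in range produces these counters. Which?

Answer: K = -4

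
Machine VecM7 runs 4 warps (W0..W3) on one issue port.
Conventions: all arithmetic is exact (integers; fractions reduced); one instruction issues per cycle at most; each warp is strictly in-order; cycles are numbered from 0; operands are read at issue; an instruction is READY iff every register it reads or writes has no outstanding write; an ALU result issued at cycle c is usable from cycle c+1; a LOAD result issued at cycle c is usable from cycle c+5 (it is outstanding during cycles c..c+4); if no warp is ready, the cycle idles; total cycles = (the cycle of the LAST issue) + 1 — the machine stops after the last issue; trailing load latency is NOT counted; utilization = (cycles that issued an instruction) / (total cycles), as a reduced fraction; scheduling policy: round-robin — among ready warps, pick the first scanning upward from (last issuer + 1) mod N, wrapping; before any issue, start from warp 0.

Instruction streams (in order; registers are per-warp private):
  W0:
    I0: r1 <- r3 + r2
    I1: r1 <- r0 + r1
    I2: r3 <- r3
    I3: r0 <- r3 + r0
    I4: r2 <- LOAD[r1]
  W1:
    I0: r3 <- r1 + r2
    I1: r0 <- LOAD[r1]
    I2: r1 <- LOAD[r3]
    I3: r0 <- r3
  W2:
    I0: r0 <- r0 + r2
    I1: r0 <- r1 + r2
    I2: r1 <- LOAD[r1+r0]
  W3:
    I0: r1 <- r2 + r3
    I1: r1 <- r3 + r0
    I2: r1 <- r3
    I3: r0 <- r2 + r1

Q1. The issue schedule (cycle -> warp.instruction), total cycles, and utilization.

cycle 0: W0.I0
cycle 1: W1.I0
cycle 2: W2.I0
cycle 3: W3.I0
cycle 4: W0.I1
cycle 5: W1.I1
cycle 6: W2.I1
cycle 7: W3.I1
cycle 8: W0.I2
cycle 9: W1.I2
cycle 10: W2.I2
cycle 11: W3.I2
cycle 12: W0.I3
cycle 13: W1.I3
cycle 14: W3.I3
cycle 15: W0.I4

Answer: 16 cycles, utilization 1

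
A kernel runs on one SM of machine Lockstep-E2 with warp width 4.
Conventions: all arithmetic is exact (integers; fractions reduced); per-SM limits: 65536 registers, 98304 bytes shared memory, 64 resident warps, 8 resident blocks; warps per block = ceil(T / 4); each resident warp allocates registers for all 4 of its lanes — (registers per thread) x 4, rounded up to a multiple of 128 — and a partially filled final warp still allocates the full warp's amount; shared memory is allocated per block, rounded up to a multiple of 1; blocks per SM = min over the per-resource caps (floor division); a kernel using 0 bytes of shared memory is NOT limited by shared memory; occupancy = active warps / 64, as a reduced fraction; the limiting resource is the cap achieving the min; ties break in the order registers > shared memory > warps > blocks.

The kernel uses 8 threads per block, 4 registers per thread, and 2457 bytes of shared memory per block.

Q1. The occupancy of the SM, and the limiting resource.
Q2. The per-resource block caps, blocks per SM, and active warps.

Answer: occupancy 1/4, limited by blocks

registers: 256 blocks
shared memory: 40 blocks
warps: 32 blocks
blocks: 8 blocks

Answer: 8 blocks, 16 active warps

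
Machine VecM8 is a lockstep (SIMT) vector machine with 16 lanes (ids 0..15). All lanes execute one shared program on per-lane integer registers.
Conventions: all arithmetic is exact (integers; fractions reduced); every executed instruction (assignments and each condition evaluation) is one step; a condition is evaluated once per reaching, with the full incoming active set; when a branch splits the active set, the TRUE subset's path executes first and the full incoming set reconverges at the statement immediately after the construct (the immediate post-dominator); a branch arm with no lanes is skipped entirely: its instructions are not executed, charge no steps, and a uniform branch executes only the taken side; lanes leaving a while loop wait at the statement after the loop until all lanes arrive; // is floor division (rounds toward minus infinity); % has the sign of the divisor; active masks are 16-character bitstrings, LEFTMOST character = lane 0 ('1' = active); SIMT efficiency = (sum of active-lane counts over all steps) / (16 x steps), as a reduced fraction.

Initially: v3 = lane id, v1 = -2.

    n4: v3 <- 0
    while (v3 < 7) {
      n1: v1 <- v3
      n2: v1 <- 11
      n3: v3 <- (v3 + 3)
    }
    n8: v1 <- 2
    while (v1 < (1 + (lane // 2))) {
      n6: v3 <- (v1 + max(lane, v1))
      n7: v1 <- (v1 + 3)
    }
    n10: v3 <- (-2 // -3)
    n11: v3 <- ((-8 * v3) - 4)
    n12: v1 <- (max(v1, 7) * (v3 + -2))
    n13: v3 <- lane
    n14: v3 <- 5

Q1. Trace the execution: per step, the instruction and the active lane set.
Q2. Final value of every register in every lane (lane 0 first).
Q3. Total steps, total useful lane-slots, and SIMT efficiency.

step 0: v3 <- 0                      1111111111111111
step 1: eval (v3 < 7)                1111111111111111
step 2: v1 <- v3                     1111111111111111
step 3: v1 <- 11                     1111111111111111
step 4: v3 <- (v3 + 3)               1111111111111111
step 5: eval (v3 < 7)                1111111111111111
step 6: v1 <- v3                     1111111111111111
step 7: v1 <- 11                     1111111111111111
step 8: v3 <- (v3 + 3)               1111111111111111
step 9: eval (v3 < 7)                1111111111111111
step 10: v1 <- v3                     1111111111111111
step 11: v1 <- 11                     1111111111111111
step 12: v3 <- (v3 + 3)               1111111111111111
step 13: eval (v3 < 7)                1111111111111111
step 14: v1 <- 2                      1111111111111111
step 15: eval (v1 < (1 + (lane // 2))) 1111111111111111
step 16: v3 <- (v1 + max(lane, v1))   0000111111111111
step 17: v1 <- (v1 + 3)               0000111111111111
step 18: eval (v1 < (1 + (lane // 2))) 0000111111111111
step 19: v3 <- (v1 + max(lane, v1))   0000000000111111
step 20: v1 <- (v1 + 3)               0000000000111111
step 21: eval (v1 < (1 + (lane // 2))) 0000000000111111
step 22: v3 <- (-2 // -3)             1111111111111111
step 23: v3 <- ((-8 * v3) - 4)        1111111111111111
step 24: v1 <- (max(v1, 7) * (v3 + -2)) 1111111111111111
step 25: v3 <- lane                   1111111111111111
step 26: v3 <- 5                      1111111111111111

Answer: 27 steps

v3: 5,5,5,5,5,5,5,5,5,5,5,5,5,5,5,5
v1: -42,-42,-42,-42,-42,-42,-42,-42,-42,-42,-48,-48,-48,-48,-48,-48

steps = 27; useful = 390; efficiency = 390/432 = 65/72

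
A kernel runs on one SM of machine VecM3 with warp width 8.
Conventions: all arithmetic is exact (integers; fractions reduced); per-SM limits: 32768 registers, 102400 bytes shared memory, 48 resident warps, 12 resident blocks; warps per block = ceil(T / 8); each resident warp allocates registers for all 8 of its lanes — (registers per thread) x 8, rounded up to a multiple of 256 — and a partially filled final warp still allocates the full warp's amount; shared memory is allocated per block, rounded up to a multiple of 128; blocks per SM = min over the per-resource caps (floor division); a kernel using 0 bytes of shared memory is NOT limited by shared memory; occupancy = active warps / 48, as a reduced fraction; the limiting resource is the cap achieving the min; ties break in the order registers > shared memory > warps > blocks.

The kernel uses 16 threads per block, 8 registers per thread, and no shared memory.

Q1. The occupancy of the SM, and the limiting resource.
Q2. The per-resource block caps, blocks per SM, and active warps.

Answer: occupancy 1/2, limited by blocks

registers: 64 blocks
shared memory: no limit (kernel uses none)
warps: 24 blocks
blocks: 12 blocks

Answer: 12 blocks, 24 active warps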